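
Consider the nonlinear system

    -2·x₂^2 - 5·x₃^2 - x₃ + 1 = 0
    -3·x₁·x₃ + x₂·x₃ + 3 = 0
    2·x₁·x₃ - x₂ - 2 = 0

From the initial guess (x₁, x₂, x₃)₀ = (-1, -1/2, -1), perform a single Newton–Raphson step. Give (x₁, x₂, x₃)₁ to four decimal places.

(-1.2616, -0.0581, -0.7093)

At (-1, -1/2, -1): F = (-3.5000, 0.5000, 0.5000).
Jacobian J = [[0, -4·x₂, -10·x₃ - 1], [-3·x₃, x₃, -3·x₁ + x₂], [2·x₃, -1, 2·x₁]].
At the point, J = [[0.0000, 2.0000, 9.0000], [3.0000, -1.0000, 2.5000], [-2.0000, -1.0000, -2.0000]] (det J = -43.0000).
Solving J·Δ = −F gives Δ = (-0.2616, 0.4419, 0.2907).
Then the next iterate is (x₁, x₂, x₃)₁ = (-1.2616, -0.0581, -0.7093).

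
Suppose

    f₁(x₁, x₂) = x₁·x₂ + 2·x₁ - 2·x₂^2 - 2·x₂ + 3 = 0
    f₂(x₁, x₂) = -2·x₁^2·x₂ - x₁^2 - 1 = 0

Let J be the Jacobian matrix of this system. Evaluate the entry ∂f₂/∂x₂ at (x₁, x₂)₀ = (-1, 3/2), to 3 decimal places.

∂f₂/∂x₂ = -2·x₁^2.
At (-1, 3/2) this is -2.000.

-2.000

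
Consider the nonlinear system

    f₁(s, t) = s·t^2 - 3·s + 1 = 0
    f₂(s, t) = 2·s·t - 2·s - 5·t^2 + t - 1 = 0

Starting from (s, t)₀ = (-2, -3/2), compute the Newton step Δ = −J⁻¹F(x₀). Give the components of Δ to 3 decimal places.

At (-2, -3/2): F = (2.500, -3.750).
Jacobian J = [[t^2 - 3, 2·s·t], [2·t - 2, 2·s - 10·t + 1]].
At the point, J = [[-0.750, 6.000], [-5.000, 12.000]] (det J = 21.000).
Solving J·Δ = −F gives Δ = (-2.500, -0.729).

(-2.500, -0.729)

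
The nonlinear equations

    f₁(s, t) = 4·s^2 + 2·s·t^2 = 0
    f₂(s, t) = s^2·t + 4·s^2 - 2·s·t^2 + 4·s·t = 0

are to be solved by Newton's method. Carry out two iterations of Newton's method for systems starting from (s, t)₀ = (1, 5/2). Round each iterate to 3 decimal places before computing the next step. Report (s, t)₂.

(0.131, 1.804)

At (1, 5/2): F = (16.500, 4.000).
Jacobian J = [[8·s + 2·t^2, 4·s·t], [2·s·t + 8·s - 2·t^2 + 4·t, s^2 - 4·s·t + 4·s]].
At the point, J = [[20.500, 10.000], [10.500, -5.000]] (det J = -207.500).
Solving J·Δ = −F gives Δ = (-0.590, -0.440).
Then the next iterate is (s, t)₁ = (0.410, 2.060).
Round to (0.410, 2.060) and repeat: F = (4.15215, 0.91733), J = [[11.76720, 3.37840], [4.722, -1.57030]].
Δ = (-0.279, -0.256), so (s, t)₂ = (0.131, 1.804).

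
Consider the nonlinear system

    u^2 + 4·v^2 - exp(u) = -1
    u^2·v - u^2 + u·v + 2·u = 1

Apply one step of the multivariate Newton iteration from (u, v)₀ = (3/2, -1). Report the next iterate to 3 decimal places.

At (3/2, -1): F = (2.76831, -4.000).
Jacobian J = [[2·u - exp(u), 8·v], [2·u·v - 2·u + v + 2, u^2 + u]].
At the point, J = [[-1.48169, -8.000], [-5.000, 3.750]] (det J = -45.55633).
Solving J·Δ = −F gives Δ = (-0.475, 0.434).
Then the next iterate is (u, v)₁ = (1.025, -0.566).

(1.025, -0.566)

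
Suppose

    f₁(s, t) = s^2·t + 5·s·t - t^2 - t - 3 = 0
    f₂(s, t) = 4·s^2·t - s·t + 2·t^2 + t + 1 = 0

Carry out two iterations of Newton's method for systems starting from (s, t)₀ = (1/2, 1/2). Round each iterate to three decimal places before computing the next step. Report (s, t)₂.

At (1/2, 1/2): F = (-2.375, 2.250).
Jacobian J = [[2·s·t + 5·t, s^2 + 5·s - 2·t - 1], [8·s·t - t, 4·s^2 - s + 4·t + 1]].
At the point, J = [[3.000, 0.750], [1.500, 3.500]] (det J = 9.375).
Solving J·Δ = −F gives Δ = (1.067, -1.100).
Then the next iterate is (s, t)₁ = (1.567, -0.600).
Round to (1.567, -0.600) and repeat: F = (-8.93429, -3.83297), J = [[-4.88040, 10.49049], [-6.92160, 6.85496]].
Δ = (0.537, 1.102), so (s, t)₂ = (2.104, 0.502).

(2.104, 0.502)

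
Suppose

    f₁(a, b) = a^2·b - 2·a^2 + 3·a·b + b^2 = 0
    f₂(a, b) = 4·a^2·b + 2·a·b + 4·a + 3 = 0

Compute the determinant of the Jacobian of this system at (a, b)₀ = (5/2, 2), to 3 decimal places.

-672.000

J = [[2·a·b - 4·a + 3·b, a^2 + 3·a + 2·b], [8·a·b + 2·b + 4, 4·a^2 + 2·a]].
At the point, J = [[6.000, 17.750], [48.000, 30.000]].
det J = -672.000.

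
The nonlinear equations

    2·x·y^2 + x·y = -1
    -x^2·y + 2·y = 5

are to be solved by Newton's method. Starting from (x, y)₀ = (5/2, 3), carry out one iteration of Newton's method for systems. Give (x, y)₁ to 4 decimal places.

(1.6224, 1.9209)

At (5/2, 3): F = (53.5000, -17.7500).
Jacobian J = [[2·y^2 + y, 4·x·y + x], [-2·x·y, -x^2 + 2]].
At the point, J = [[21.0000, 32.5000], [-15.0000, -4.2500]] (det J = 398.2500).
Solving J·Δ = −F gives Δ = (-0.8776, -1.0791).
Then the next iterate is (x, y)₁ = (1.6224, 1.9209).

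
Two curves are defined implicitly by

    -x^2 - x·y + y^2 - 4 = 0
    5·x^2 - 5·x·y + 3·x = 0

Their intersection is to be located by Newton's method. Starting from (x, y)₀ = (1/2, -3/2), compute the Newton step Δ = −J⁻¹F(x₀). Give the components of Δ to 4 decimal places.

(-0.4882, -0.4269)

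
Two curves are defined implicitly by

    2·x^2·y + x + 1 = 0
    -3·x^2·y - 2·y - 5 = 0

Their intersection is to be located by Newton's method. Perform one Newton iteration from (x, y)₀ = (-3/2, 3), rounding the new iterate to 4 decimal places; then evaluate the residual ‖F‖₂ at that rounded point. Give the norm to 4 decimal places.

83.2387

At (-3/2, 3): F = (13.0000, -31.2500).
Jacobian J = [[4·x·y + 1, 2·x^2], [-6·x·y, -3·x^2 - 2]].
At the point, J = [[-17.0000, 4.5000], [27.0000, -8.7500]] (det J = 27.2500).
Solving J·Δ = −F gives Δ = (-0.9862, -6.6147).
Then the next iterate is (x, y)₁ = (-2.4862, -3.6147).
Re-evaluating at (-2.4862, -3.6147): F = (-46.172498, 69.258847), so ‖F‖₂ = 83.2387.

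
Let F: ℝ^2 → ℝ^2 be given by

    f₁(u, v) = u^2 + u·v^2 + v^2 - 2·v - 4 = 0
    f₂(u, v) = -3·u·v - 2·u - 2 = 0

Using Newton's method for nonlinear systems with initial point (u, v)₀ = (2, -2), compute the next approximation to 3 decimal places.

(3.500, 0.000)

At (2, -2): F = (16.000, 6.000).
Jacobian J = [[2·u + v^2, 2·u·v + 2·v - 2], [-3·v - 2, -3·u]].
At the point, J = [[8.000, -14.000], [4.000, -6.000]] (det J = 8.000).
Solving J·Δ = −F gives Δ = (1.500, 2.000).
Then the next iterate is (u, v)₁ = (3.500, 0.000).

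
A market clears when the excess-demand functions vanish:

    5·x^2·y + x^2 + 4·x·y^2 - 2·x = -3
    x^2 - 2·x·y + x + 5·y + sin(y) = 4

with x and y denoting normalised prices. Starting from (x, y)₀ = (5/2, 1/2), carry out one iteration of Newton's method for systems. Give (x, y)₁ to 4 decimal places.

(1.4775, 0.3666)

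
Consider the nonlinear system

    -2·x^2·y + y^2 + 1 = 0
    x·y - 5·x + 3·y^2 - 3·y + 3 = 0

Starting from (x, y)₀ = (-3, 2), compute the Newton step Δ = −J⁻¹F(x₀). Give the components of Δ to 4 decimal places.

At (-3, 2): F = (-31.0000, 18.0000).
Jacobian J = [[-4·x·y, -2·x^2 + 2·y], [y - 5, x + 6·y - 3]].
At the point, J = [[24.0000, -14.0000], [-3.0000, 6.0000]] (det J = 102.0000).
Solving J·Δ = −F gives Δ = (-0.6471, -3.3235).

(-0.6471, -3.3235)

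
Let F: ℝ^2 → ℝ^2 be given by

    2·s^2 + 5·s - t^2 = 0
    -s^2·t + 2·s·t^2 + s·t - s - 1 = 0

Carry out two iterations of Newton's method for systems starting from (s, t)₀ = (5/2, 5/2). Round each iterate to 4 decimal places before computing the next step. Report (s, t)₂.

(0.4366, 1.4267)

At (5/2, 5/2): F = (18.7500, 18.3750).
Jacobian J = [[4·s + 5, -2·t], [-2·s·t + 2·t^2 + t - 1, -s^2 + 4·s·t + s]].
At the point, J = [[15.0000, -5.0000], [1.5000, 21.2500]] (det J = 326.2500).
Solving J·Δ = −F gives Δ = (-1.5029, -0.7586).
Then the next iterate is (s, t)₁ = (0.9971, 1.7414).
Round to (0.9971, 1.7414) and repeat: F = (3.941443, 4.055295), J = [[8.9884, -3.4828], [3.333648, 6.948291]].
Δ = (-0.5605, -0.3147), so (s, t)₂ = (0.4366, 1.4267).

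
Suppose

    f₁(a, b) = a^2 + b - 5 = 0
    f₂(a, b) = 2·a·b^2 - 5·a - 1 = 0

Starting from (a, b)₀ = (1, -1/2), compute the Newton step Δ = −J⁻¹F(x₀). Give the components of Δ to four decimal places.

(-29.0000, 62.5000)

At (1, -1/2): F = (-4.5000, -5.5000).
Jacobian J = [[2·a, 1], [2·b^2 - 5, 4·a·b]].
At the point, J = [[2.0000, 1.0000], [-4.5000, -2.0000]] (det J = 0.5000).
Solving J·Δ = −F gives Δ = (-29.0000, 62.5000).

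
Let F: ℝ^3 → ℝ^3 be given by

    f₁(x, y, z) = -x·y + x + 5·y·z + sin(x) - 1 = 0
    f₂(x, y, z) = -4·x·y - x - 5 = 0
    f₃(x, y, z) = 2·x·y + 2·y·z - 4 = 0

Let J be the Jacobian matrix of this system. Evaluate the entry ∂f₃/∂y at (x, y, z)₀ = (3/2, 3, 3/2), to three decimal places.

∂f₃/∂y = 2·x + 2·z.
At (3/2, 3, 3/2) this is 6.000.

6.000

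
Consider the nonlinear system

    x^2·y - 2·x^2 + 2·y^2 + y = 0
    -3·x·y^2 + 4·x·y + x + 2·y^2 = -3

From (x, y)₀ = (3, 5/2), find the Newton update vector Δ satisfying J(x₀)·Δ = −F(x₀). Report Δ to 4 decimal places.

(3.4128, -1.4869)

At (3, 5/2): F = (19.5000, -7.7500).
Jacobian J = [[2·x·y - 4·x, x^2 + 4·y + 1], [-3·y^2 + 4·y + 1, -6·x·y + 4·x + 4·y]].
At the point, J = [[3.0000, 20.0000], [-7.7500, -23.0000]] (det J = 86.0000).
Solving J·Δ = −F gives Δ = (3.4128, -1.4869).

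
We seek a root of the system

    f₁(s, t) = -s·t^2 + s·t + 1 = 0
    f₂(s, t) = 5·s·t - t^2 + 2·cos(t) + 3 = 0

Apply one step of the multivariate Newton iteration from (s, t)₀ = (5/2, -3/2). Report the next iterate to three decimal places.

At (5/2, -3/2): F = (-8.375, -17.85853).
Jacobian J = [[-t^2 + t, -2·s·t + s], [5·t, 5·s - 2·t - 2·sin(t)]].
At the point, J = [[-3.750, 10.000], [-7.500, 17.49499]] (det J = 9.39379).
Solving J·Δ = −F gives Δ = (-3.413, -0.443).
Then the next iterate is (s, t)₁ = (-0.913, -1.943).

(-0.913, -1.943)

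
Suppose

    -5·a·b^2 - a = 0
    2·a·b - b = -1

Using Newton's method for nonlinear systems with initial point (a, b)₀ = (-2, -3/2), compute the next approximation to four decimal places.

At (-2, -3/2): F = (24.5000, 8.5000).
Jacobian J = [[-5·b^2 - 1, -10·a·b], [2·b, 2·a - 1]].
At the point, J = [[-12.2500, -30.0000], [-3.0000, -5.0000]] (det J = -28.7500).
Solving J·Δ = −F gives Δ = (4.6087, -1.0652).
Then the next iterate is (a, b)₁ = (2.6087, -2.5652).

(2.6087, -2.5652)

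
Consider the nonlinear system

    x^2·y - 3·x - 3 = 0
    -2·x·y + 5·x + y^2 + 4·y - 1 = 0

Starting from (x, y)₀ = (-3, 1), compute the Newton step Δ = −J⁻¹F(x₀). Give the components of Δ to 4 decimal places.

(1.6667, 0.0000)

At (-3, 1): F = (15.0000, -5.0000).
Jacobian J = [[2·x·y - 3, x^2], [-2·y + 5, -2·x + 2·y + 4]].
At the point, J = [[-9.0000, 9.0000], [3.0000, 12.0000]] (det J = -135.0000).
Solving J·Δ = −F gives Δ = (1.6667, 0.0000).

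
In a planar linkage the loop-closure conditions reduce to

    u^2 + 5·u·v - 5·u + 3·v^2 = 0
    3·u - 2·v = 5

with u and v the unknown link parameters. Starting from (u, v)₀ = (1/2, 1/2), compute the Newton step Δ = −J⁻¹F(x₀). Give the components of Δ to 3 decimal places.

At (1/2, 1/2): F = (-0.250, -4.500).
Jacobian J = [[2·u + 5·v - 5, 5·u + 6·v], [3, -2]].
At the point, J = [[-1.500, 5.500], [3.000, -2.000]] (det J = -13.500).
Solving J·Δ = −F gives Δ = (1.870, 0.556).

(1.870, 0.556)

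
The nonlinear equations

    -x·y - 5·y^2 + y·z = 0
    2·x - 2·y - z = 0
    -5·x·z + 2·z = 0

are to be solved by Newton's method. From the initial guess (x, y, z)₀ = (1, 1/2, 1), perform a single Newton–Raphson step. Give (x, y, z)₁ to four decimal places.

(0.5952, 0.2579, 0.6746)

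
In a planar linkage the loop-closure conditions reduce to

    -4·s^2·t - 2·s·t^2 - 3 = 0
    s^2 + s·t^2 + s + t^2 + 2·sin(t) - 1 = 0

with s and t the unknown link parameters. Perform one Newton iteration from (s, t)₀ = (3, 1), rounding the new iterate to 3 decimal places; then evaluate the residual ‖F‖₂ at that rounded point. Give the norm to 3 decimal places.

At (3, 1): F = (-45.000, 16.68294).
Jacobian J = [[-8·s·t - 2·t^2, -4·s^2 - 4·s·t], [2·s + t^2 + 1, 2·s·t + 2·t + 2·cos(t)]].
At the point, J = [[-26.000, -48.000], [8.000, 9.08060]] (det J = 147.90428).
Solving J·Δ = −F gives Δ = (-2.651, 0.499).
Then the next iterate is (s, t)₁ = (0.349, 1.499).
Re-evaluating at (0.349, 1.499): F = (-5.29873, 4.49685), so ‖F‖₂ = 6.950.

6.950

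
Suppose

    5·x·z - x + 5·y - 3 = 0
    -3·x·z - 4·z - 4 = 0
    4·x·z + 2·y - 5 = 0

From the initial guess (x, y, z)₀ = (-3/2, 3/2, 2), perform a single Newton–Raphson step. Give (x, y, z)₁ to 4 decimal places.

(-2.3987, -2.2595, -2.7848)

At (-3/2, 3/2, 2): F = (-9.0000, -3.0000, -14.0000).
Jacobian J = [[5·z - 1, 5, 5·x], [-3·z, 0, -3·x - 4], [4·z, 2, 4·x]].
At the point, J = [[9.0000, 5.0000, -7.5000], [-6.0000, 0.0000, 0.5000], [8.0000, 2.0000, -6.0000]] (det J = -79.0000).
Solving J·Δ = −F gives Δ = (-0.8987, -3.7595, -4.7848).
Then the next iterate is (x, y, z)₁ = (-2.3987, -2.2595, -2.7848).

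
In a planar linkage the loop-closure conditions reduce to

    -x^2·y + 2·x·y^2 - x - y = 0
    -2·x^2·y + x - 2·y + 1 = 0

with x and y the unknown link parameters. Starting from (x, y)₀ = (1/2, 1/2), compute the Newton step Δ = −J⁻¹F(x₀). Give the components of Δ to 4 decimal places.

At (1/2, 1/2): F = (-0.8750, 0.2500).
Jacobian J = [[-2·x·y + 2·y^2 - 1, -x^2 + 4·x·y - 1], [-4·x·y + 1, -2·x^2 - 2]].
At the point, J = [[-1.0000, -0.2500], [0.0000, -2.5000]] (det J = 2.5000).
Solving J·Δ = −F gives Δ = (-0.9000, 0.1000).

(-0.9000, 0.1000)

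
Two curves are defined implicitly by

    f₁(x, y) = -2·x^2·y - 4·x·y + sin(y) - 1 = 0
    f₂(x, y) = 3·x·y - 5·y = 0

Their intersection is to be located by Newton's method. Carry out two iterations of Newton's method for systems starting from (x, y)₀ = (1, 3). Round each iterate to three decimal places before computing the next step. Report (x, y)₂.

At (1, 3): F = (-18.85888, -6.000).
Jacobian J = [[-4·x·y - 4·y, -2·x^2 - 4·x + cos(y)], [3·y, 3·x - 5]].
At the point, J = [[-24.000, -6.98999], [9.000, -2.000]] (det J = 110.90993).
Solving J·Δ = −F gives Δ = (0.038, -2.829).
Then the next iterate is (x, y)₁ = (1.038, 0.171).
Round to (1.038, 0.171) and repeat: F = (-1.90831, -0.32251), J = [[-1.39399, -5.32147], [0.513, -1.886]].
Δ = (-0.351, -0.267), so (x, y)₂ = (0.687, -0.096).

(0.687, -0.096)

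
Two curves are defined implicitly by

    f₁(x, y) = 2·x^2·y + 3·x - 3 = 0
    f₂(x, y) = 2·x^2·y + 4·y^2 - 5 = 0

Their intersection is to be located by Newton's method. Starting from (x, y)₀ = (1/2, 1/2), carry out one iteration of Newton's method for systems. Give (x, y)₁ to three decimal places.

At (1/2, 1/2): F = (-1.250, -3.750).
Jacobian J = [[4·x·y + 3, 2·x^2], [4·x·y, 2·x^2 + 8·y]].
At the point, J = [[4.000, 0.500], [1.000, 4.500]] (det J = 17.500).
Solving J·Δ = −F gives Δ = (0.214, 0.786).
Then the next iterate is (x, y)₁ = (0.714, 1.286).

(0.714, 1.286)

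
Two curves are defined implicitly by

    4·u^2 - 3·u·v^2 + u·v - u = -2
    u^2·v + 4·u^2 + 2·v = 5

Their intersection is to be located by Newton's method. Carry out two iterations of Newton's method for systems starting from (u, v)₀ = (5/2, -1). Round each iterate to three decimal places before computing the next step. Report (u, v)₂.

(1.725, -1.366)

At (5/2, -1): F = (14.500, 11.750).
Jacobian J = [[8·u - 3·v^2 + v - 1, -6·u·v + u], [2·u·v + 8·u, u^2 + 2]].
At the point, J = [[15.000, 17.500], [15.000, 8.250]] (det J = -138.750).
Solving J·Δ = −F gives Δ = (-0.620, -0.297).
Then the next iterate is (u, v)₁ = (1.880, -1.297).
Round to (1.880, -1.297) and repeat: F = (2.33158, 1.95948), J = [[7.69637, 16.51016], [10.16328, 5.53440]].
Δ = (-0.155, -0.069), so (u, v)₂ = (1.725, -1.366).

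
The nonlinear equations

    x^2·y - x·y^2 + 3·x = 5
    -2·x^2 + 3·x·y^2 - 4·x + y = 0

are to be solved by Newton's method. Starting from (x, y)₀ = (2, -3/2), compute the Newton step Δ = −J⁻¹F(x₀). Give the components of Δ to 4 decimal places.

(-1.4215, 0.2037)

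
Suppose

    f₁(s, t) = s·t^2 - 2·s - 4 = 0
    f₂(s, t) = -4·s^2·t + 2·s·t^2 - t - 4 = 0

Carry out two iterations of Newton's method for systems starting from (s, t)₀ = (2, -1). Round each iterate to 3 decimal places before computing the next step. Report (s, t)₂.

(-0.109, 2.440)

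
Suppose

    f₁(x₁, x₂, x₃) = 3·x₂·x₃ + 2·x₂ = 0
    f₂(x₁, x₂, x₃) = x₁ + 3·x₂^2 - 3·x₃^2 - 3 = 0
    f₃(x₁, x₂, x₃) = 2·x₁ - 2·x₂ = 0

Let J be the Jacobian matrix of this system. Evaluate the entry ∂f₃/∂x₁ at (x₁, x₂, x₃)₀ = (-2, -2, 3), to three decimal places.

2.000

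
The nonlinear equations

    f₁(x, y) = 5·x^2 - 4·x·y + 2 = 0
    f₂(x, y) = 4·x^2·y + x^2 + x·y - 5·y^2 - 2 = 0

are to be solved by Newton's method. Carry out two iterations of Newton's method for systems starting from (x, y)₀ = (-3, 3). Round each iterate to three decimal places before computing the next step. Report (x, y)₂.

At (-3, 3): F = (83.000, 61.000).
Jacobian J = [[10·x - 4·y, -4·x], [8·x·y + 2·x + y, 4·x^2 + x - 10·y]].
At the point, J = [[-42.000, 12.000], [-75.000, 3.000]] (det J = 774.000).
Solving J·Δ = −F gives Δ = (0.624, -4.733).
Then the next iterate is (x, y)₁ = (-2.376, -1.733).
Round to (-2.376, -1.733) and repeat: F = (13.75645, -46.38721), J = [[-16.828, 9.504], [26.45586, 37.53550]].
Δ = (1.084, 0.472), so (x, y)₂ = (-1.292, -1.261).

(-1.292, -1.261)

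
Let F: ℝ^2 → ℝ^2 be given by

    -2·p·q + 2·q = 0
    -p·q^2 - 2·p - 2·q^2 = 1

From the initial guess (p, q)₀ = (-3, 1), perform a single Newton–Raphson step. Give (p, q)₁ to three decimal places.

At (-3, 1): F = (8.000, 6.000).
Jacobian J = [[-2·q, -2·p + 2], [-q^2 - 2, -2·p·q - 4·q]].
At the point, J = [[-2.000, 8.000], [-3.000, 2.000]] (det J = 20.000).
Solving J·Δ = −F gives Δ = (1.600, -0.600).
Then the next iterate is (p, q)₁ = (-1.400, 0.400).

(-1.400, 0.400)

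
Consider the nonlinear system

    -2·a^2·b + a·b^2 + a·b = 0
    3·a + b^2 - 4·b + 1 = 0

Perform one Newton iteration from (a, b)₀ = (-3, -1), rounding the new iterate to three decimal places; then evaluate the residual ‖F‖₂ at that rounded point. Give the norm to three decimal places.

At (-3, -1): F = (18.000, -3.000).
Jacobian J = [[-4·a·b + b^2 + b, -2·a^2 + 2·a·b + a], [3, 2·b - 4]].
At the point, J = [[-12.000, -15.000], [3.000, -6.000]] (det J = 117.000).
Solving J·Δ = −F gives Δ = (1.308, 0.154).
Then the next iterate is (a, b)₁ = (-1.692, -0.846).
Re-evaluating at (-1.692, -0.846): F = (5.06441, 0.02372), so ‖F‖₂ = 5.064.

5.064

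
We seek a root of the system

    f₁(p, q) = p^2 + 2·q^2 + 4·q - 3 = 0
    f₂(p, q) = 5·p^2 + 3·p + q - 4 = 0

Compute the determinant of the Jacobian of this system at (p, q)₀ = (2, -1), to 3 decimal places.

4.000

J = [[2·p, 4·q + 4], [10·p + 3, 1]].
At the point, J = [[4.000, 0.000], [23.000, 1.000]].
det J = 4.000.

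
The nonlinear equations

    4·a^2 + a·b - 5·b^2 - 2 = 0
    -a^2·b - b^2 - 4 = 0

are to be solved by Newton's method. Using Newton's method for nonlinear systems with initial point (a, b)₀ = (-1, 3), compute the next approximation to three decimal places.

(-0.213, 1.389)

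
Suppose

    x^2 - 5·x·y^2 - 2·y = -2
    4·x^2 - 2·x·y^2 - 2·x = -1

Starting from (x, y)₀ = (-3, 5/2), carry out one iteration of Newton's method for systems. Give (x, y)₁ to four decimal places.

At (-3, 5/2): F = (99.7500, 80.5000).
Jacobian J = [[2·x - 5·y^2, -10·x·y - 2], [8·x - 2·y^2 - 2, -4·x·y]].
At the point, J = [[-37.2500, 73.0000], [-38.5000, 30.0000]] (det J = 1693.0000).
Solving J·Δ = −F gives Δ = (1.7035, -0.4972).
Then the next iterate is (x, y)₁ = (-1.2965, 2.0028).

(-1.2965, 2.0028)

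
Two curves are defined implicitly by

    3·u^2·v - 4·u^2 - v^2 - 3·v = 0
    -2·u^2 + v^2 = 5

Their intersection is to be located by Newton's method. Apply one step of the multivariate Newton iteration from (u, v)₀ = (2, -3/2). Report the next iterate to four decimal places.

At (2, -3/2): F = (-31.7500, -10.7500).
Jacobian J = [[6·u·v - 8·u, 3·u^2 - 2·v - 3], [-4·u, 2·v]].
At the point, J = [[-34.0000, 12.0000], [-8.0000, -3.0000]] (det J = 198.0000).
Solving J·Δ = −F gives Δ = (-1.1326, -0.5631).
Then the next iterate is (u, v)₁ = (0.8674, -2.0631).

(0.8674, -2.0631)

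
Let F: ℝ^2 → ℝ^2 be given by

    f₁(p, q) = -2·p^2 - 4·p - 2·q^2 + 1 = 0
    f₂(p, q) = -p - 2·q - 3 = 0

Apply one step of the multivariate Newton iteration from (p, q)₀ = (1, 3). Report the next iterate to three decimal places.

(19.500, -11.250)

At (1, 3): F = (-23.000, -10.000).
Jacobian J = [[-4·p - 4, -4·q], [-1, -2]].
At the point, J = [[-8.000, -12.000], [-1.000, -2.000]] (det J = 4.000).
Solving J·Δ = −F gives Δ = (18.500, -14.250).
Then the next iterate is (p, q)₁ = (19.500, -11.250).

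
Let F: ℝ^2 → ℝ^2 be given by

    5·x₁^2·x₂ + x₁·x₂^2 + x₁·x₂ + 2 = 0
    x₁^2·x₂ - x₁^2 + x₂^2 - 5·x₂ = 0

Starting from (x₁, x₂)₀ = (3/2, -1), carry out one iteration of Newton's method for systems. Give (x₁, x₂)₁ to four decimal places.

(1.2741, -0.3988)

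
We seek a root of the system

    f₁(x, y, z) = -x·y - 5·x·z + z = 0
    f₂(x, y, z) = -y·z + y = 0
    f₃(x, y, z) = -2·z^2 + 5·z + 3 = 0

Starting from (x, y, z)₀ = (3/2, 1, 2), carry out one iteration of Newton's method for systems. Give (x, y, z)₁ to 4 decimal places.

(-0.4394, -1.6667, 3.6667)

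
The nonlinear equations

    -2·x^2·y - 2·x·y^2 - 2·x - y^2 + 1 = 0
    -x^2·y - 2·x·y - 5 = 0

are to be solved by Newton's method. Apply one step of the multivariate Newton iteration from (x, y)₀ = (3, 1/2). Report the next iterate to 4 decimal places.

At (3, 1/2): F = (-15.7500, -12.5000).
Jacobian J = [[-4·x·y - 2·y^2 - 2, -2·x^2 - 4·x·y - 2·y], [-2·x·y - 2·y, -x^2 - 2·x]].
At the point, J = [[-8.5000, -25.0000], [-4.0000, -15.0000]] (det J = 27.5000).
Solving J·Δ = −F gives Δ = (2.7727, -1.5727).
Then the next iterate is (x, y)₁ = (5.7727, -1.0727).

(5.7727, -1.0727)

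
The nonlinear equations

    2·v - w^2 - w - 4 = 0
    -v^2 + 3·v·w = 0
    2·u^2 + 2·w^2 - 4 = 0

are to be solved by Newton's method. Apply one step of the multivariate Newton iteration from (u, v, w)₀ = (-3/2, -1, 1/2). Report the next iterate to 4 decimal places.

At (-3/2, -1, 1/2): F = (-6.7500, -2.5000, 1.0000).
Jacobian J = [[0, 2, -2·w - 1], [0, -2·v + 3·w, 3·v], [4·u, 0, 4·w]].
At the point, J = [[0.0000, 2.0000, -2.0000], [0.0000, 3.5000, -3.0000], [-6.0000, 0.0000, 2.0000]] (det J = -6.0000).
Solving J·Δ = −F gives Δ = (-6.0417, -15.2500, -18.6250).
Then the next iterate is (u, v, w)₁ = (-7.5417, -16.2500, -18.1250).

(-7.5417, -16.2500, -18.1250)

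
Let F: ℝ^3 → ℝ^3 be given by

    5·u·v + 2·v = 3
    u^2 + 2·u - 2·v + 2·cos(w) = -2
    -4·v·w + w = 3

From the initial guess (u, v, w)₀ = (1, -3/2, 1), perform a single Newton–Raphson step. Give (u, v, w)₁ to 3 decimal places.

At (1, -3/2, 1): F = (-13.500, 9.08060, 4.000).
Jacobian J = [[5·v, 5·u + 2, 0], [2·u + 2, -2, -2·sin(w)], [0, -4·w, -4·v + 1]].
At the point, J = [[-7.500, 7.000, 0.000], [4.000, -2.000, -1.68294], [0.000, -4.000, 7.000]] (det J = -40.51174).
Solving J·Δ = −F gives Δ = (-5.238, -3.683, -2.676).
Then the next iterate is (u, v, w)₁ = (-4.238, -5.183, -1.676).

(-4.238, -5.183, -1.676)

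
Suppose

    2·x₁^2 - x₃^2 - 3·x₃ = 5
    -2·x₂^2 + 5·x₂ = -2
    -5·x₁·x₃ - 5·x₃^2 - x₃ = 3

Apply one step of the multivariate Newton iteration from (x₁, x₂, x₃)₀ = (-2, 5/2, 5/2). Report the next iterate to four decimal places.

(-4.7857, 2.9000, 3.9420)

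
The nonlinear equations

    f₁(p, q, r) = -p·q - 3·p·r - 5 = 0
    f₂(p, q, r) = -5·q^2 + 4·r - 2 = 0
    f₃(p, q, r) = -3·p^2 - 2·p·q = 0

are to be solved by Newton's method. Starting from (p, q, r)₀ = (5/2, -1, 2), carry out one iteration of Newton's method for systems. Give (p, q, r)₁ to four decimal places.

At (5/2, -1, 2): F = (-17.5000, 1.0000, -13.7500).
Jacobian J = [[-q - 3·r, -p, -3·p], [0, -10·q, 4], [-6·p - 2·q, -2·p, 0]].
At the point, J = [[-5.0000, -2.5000, -7.5000], [0.0000, 10.0000, 4.0000], [-13.0000, -5.0000, 0.0000]] (det J = -945.0000).
Solving J·Δ = −F gives Δ = (-1.2765, 0.5688, -1.6720).
Then the next iterate is (p, q, r)₁ = (1.2235, -0.4312, 0.3280).

(1.2235, -0.4312, 0.3280)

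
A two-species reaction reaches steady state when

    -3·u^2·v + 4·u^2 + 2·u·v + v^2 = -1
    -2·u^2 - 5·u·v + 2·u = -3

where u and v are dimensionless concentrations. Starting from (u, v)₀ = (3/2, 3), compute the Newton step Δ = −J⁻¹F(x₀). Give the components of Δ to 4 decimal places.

(0.0986, -3.0499)

At (3/2, 3): F = (7.7500, -21.0000).
Jacobian J = [[-6·u·v + 8·u + 2·v, -3·u^2 + 2·u + 2·v], [-4·u - 5·v + 2, -5·u]].
At the point, J = [[-9.0000, 2.2500], [-19.0000, -7.5000]] (det J = 110.2500).
Solving J·Δ = −F gives Δ = (0.0986, -3.0499).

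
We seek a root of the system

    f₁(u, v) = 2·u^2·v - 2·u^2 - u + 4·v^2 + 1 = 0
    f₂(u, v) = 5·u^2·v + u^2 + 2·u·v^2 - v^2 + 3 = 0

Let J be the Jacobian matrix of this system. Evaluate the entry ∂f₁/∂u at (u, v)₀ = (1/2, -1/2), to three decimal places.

-4.000

∂f₁/∂u = 4·u·v - 4·u - 1.
At (1/2, -1/2) this is -4.000.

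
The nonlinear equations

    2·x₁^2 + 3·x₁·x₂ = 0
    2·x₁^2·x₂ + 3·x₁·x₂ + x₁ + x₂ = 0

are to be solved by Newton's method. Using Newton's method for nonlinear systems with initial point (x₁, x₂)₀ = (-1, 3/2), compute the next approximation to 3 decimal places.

At (-1, 3/2): F = (-2.500, -1.000).
Jacobian J = [[4·x₁ + 3·x₂, 3·x₁], [4·x₁·x₂ + 3·x₂ + 1, 2·x₁^2 + 3·x₁ + 1]].
At the point, J = [[0.500, -3.000], [-0.500, 0.000]] (det J = -1.500).
Solving J·Δ = −F gives Δ = (-2.000, -1.167).
Then the next iterate is (x₁, x₂)₁ = (-3.000, 0.333).

(-3.000, 0.333)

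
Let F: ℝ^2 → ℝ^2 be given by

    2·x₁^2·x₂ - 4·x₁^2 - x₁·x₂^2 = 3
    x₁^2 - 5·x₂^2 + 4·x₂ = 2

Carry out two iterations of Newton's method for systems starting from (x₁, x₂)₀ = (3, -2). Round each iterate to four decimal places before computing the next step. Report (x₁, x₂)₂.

(1.1553, -0.1920)

At (3, -2): F = (-87.0000, -21.0000).
Jacobian J = [[4·x₁·x₂ - 8·x₁ - x₂^2, 2·x₁^2 - 2·x₁·x₂], [2·x₁, -10·x₂ + 4]].
At the point, J = [[-52.0000, 30.0000], [6.0000, 24.0000]] (det J = -1428.0000).
Solving J·Δ = −F gives Δ = (-1.0210, 1.1303).
Then the next iterate is (x₁, x₂)₁ = (1.9790, -0.8697).
Round to (1.9790, -0.8697) and repeat: F = (-26.974894, -5.344249), J = [[-23.472923, 11.275155], [3.9580, 12.6970]].
Δ = (-0.8237, 0.6777), so (x₁, x₂)₂ = (1.1553, -0.1920).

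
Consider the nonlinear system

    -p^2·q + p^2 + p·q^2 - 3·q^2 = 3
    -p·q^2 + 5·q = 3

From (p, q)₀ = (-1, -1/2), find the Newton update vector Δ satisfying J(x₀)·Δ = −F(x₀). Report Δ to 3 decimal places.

At (-1, -1/2): F = (-2.500, -5.250).
Jacobian J = [[-2·p·q + 2·p + q^2, -p^2 + 2·p·q - 6·q], [-q^2, -2·p·q + 5]].
At the point, J = [[-2.750, 3.000], [-0.250, 4.000]] (det J = -10.250).
Solving J·Δ = −F gives Δ = (0.561, 1.348).

(0.561, 1.348)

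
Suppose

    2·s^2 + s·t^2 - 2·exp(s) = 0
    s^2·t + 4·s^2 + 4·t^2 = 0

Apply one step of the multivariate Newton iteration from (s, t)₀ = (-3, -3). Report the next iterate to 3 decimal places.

At (-3, -3): F = (-9.09957, 45.000).
Jacobian J = [[4·s + t^2 - 2·exp(s), 2·s·t], [2·s·t + 8·s, s^2 + 8·t]].
At the point, J = [[-3.09957, 18.000], [-6.000, -15.000]] (det J = 154.49361).
Solving J·Δ = −F gives Δ = (4.359, 1.256).
Then the next iterate is (s, t)₁ = (1.359, -1.744).

(1.359, -1.744)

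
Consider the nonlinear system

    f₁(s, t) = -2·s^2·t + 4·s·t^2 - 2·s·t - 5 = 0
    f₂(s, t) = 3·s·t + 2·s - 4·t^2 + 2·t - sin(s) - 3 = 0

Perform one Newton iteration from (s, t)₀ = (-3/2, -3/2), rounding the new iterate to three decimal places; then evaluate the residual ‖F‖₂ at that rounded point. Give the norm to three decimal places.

At (-3/2, -3/2): F = (-16.250, -10.25251).
Jacobian J = [[-4·s·t + 4·t^2 - 2·t, -2·s^2 + 8·s·t - 2·s], [3·t - cos(s) + 2, 3·s - 8·t + 2]].
At the point, J = [[3.000, 16.500], [-2.57074, 9.500]] (det J = 70.91716).
Solving J·Δ = −F gives Δ = (-0.209, 1.023).
Then the next iterate is (s, t)₁ = (-1.709, -0.477).
Re-evaluating at (-1.709, -0.477): F = (-5.39944, -4.84607), so ‖F‖₂ = 7.255.

7.255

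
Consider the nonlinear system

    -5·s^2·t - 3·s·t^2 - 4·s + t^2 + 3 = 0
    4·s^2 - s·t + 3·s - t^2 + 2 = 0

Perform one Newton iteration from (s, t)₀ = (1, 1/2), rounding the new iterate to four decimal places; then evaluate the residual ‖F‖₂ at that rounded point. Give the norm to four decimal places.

2.6190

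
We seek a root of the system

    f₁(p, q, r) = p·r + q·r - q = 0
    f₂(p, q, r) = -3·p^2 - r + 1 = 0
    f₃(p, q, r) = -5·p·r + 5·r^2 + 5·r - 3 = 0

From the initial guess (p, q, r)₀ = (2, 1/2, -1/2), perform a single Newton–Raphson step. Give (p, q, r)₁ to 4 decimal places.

At (2, 1/2, -1/2): F = (-1.7500, -10.5000, 0.7500).
Jacobian J = [[r, r - 1, p + q], [-6·p, 0, -1], [-5·r, 0, -5·p + 10·r + 5]].
At the point, J = [[-0.5000, -1.5000, 2.5000], [-12.0000, 0.0000, -1.0000], [2.5000, 0.0000, -10.0000]] (det J = 183.7500).
Solving J·Δ = −F gives Δ = (-0.8633, -1.1136, -0.1408).
Then the next iterate is (p, q, r)₁ = (1.1367, -0.6136, -0.6408).

(1.1367, -0.6136, -0.6408)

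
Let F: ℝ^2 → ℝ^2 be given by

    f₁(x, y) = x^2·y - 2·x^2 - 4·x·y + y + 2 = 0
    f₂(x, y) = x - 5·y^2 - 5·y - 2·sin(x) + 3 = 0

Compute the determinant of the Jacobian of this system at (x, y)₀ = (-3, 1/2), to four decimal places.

J = [[2·x·y - 4·x - 4·y, x^2 - 4·x + 1], [-2·cos(x) + 1, -10·y - 5]].
At the point, J = [[7.0000, 22.0000], [2.979985, -10.0000]].
det J = -135.5597.

-135.5597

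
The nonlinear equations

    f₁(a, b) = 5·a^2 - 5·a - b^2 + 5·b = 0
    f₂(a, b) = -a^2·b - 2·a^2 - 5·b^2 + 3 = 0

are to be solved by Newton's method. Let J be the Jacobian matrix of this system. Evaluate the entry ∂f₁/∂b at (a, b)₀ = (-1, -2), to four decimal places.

∂f₁/∂b = -2·b + 5.
At (-1, -2) this is 9.0000.

9.0000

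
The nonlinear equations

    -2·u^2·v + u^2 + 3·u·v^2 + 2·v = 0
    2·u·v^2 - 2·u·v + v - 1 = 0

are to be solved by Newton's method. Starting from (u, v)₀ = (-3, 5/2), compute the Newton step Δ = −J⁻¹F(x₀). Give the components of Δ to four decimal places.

At (-3, 5/2): F = (-87.2500, -21.0000).
Jacobian J = [[-4·u·v + 2·u + 3·v^2, -2·u^2 + 6·u·v + 2], [2·v^2 - 2·v, 4·u·v - 2·u + 1]].
At the point, J = [[42.7500, -61.0000], [7.5000, -23.0000]] (det J = -525.7500).
Solving J·Δ = −F gives Δ = (1.3804, -0.4629).

(1.3804, -0.4629)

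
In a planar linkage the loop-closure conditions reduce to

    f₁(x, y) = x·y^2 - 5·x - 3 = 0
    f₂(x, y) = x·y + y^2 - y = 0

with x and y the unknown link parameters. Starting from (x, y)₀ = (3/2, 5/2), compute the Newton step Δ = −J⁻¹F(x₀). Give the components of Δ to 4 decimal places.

At (3/2, 5/2): F = (-1.1250, 7.5000).
Jacobian J = [[y^2 - 5, 2·x·y], [y, x + 2·y - 1]].
At the point, J = [[1.2500, 7.5000], [2.5000, 5.5000]] (det J = -11.8750).
Solving J·Δ = −F gives Δ = (-5.2579, 1.0263).

(-5.2579, 1.0263)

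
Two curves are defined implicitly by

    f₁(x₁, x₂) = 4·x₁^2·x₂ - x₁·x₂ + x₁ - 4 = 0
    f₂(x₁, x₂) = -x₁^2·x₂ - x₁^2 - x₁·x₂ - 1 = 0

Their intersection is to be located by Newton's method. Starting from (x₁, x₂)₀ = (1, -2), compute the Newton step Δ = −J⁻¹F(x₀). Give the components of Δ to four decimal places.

(-0.8571, -0.7143)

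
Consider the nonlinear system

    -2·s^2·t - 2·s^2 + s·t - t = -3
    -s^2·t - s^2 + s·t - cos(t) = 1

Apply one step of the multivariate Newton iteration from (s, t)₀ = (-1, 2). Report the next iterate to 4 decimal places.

(-0.1213, 3.3254)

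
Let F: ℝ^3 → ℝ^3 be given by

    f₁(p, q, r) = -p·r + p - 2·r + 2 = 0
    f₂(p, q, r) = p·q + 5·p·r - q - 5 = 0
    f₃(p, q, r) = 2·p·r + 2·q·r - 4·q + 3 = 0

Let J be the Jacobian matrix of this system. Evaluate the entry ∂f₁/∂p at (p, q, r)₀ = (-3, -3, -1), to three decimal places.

2.000

∂f₁/∂p = -r + 1.
At (-3, -3, -1) this is 2.000.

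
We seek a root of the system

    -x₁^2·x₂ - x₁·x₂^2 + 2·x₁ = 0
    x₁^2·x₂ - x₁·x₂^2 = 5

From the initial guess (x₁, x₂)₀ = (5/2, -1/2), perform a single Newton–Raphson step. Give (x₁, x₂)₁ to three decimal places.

(1.279, 0.116)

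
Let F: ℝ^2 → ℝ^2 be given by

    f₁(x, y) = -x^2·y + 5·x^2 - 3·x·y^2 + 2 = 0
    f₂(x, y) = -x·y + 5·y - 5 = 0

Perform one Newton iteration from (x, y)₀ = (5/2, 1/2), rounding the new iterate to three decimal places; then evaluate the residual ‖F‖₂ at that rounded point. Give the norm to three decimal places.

7.665

At (5/2, 1/2): F = (28.250, -3.750).
Jacobian J = [[-2·x·y + 10·x - 3·y^2, -x^2 - 6·x·y], [-y, -x + 5]].
At the point, J = [[21.750, -13.750], [-0.500, 2.500]] (det J = 47.500).
Solving J·Δ = −F gives Δ = (-0.401, 1.420).
Then the next iterate is (x, y)₁ = (2.099, 1.920).
Re-evaluating at (2.099, 1.920): F = (-7.64339, 0.56992), so ‖F‖₂ = 7.665.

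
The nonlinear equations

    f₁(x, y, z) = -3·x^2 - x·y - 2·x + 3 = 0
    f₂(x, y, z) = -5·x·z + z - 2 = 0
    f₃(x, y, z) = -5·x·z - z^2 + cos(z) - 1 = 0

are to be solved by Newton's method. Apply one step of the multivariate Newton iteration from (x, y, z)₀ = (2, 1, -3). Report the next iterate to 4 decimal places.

(1.0324, 0.7570, -1.8349)

At (2, 1, -3): F = (-15.0000, 25.0000, 19.010008).
Jacobian J = [[-6·x - y - 2, -x, 0], [-5·z, 0, -5·x + 1], [-5·z, 0, -5·x - 2·z - sin(z)]].
At the point, J = [[-15.0000, -2.0000, 0.0000], [15.0000, 0.0000, -9.0000], [15.0000, 0.0000, -3.858880]] (det J = 154.233600).
Solving J·Δ = −F gives Δ = (-0.9676, -0.2430, 1.1651).
Then the next iterate is (x, y, z)₁ = (1.0324, 0.7570, -1.8349).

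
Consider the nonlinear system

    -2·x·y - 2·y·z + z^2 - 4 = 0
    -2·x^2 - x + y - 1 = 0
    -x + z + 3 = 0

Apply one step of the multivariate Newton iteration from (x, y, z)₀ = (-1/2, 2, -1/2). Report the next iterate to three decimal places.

At (-1/2, 2, -1/2): F = (0.250, 1.000, 3.000).
Jacobian J = [[-2·y, -2·x - 2·z, -2·y + 2·z], [-4·x - 1, 1, 0], [-1, 0, 1]].
At the point, J = [[-4.000, 2.000, -5.000], [1.000, 1.000, 0.000], [-1.000, 0.000, 1.000]] (det J = -11.000).
Solving J·Δ = −F gives Δ = (1.205, -2.205, -1.795).
Then the next iterate is (x, y, z)₁ = (0.705, -0.205, -2.295).

(0.705, -0.205, -2.295)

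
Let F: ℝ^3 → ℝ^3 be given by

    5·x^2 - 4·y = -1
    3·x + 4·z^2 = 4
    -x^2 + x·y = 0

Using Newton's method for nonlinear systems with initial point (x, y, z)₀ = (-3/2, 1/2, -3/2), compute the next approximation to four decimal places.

At (-3/2, 1/2, -3/2): F = (10.2500, 0.5000, -3.0000).
Jacobian J = [[10·x, -4, 0], [3, 0, 8·z], [-2·x + y, x, 0]].
At the point, J = [[-15.0000, -4.0000, 0.0000], [3.0000, 0.0000, -12.0000], [3.5000, -1.5000, 0.0000]] (det J = 438.0000).
Solving J·Δ = −F gives Δ = (0.7500, -0.2500, 0.2292).
Then the next iterate is (x, y, z)₁ = (-0.7500, 0.2500, -1.2708).

(-0.7500, 0.2500, -1.2708)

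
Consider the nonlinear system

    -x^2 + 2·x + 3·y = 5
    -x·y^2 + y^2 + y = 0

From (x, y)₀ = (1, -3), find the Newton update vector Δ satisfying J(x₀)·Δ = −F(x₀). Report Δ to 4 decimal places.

(0.1481, 4.3333)

At (1, -3): F = (-13.0000, -3.0000).
Jacobian J = [[-2·x + 2, 3], [-y^2, -2·x·y + 2·y + 1]].
At the point, J = [[0.0000, 3.0000], [-9.0000, 1.0000]] (det J = 27.0000).
Solving J·Δ = −F gives Δ = (0.1481, 4.3333).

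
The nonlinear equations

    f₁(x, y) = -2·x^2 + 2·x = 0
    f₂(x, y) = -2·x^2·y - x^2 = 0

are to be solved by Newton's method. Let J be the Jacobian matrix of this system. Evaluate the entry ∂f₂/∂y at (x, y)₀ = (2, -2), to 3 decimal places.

-8.000

∂f₂/∂y = -2·x^2.
At (2, -2) this is -8.000.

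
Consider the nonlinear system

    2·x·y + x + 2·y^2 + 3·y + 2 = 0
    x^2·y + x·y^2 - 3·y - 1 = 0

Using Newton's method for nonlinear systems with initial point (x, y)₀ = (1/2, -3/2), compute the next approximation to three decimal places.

At (1/2, -3/2): F = (1.000, 4.250).
Jacobian J = [[2·y + 1, 2·x + 4·y + 3], [2·x·y + y^2, x^2 + 2·x·y - 3]].
At the point, J = [[-2.000, -2.000], [0.750, -4.250]] (det J = 10.000).
Solving J·Δ = −F gives Δ = (-0.425, 0.925).
Then the next iterate is (x, y)₁ = (0.075, -0.575).

(0.075, -0.575)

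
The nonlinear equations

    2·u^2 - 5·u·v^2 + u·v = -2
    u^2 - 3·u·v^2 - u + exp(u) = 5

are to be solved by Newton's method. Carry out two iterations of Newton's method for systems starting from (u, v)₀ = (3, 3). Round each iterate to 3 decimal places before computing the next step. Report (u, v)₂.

At (3, 3): F = (-106.000, -59.91446).
Jacobian J = [[4·u - 5·v^2 + v, -10·u·v + u], [2·u - 3·v^2 + exp(u) - 1, -6·u·v]].
At the point, J = [[-30.000, -87.000], [-1.91446, -54.000]] (det J = 1453.44171).
Solving J·Δ = −F gives Δ = (-0.352, -1.097).
Then the next iterate is (u, v)₁ = (2.648, 1.903).
Round to (2.648, 1.903) and repeat: F = (-26.88450, -15.27881), J = [[-5.61204, -47.74344], [7.55753, -30.23486]].
Δ = (-0.157, -0.545), so (u, v)₂ = (2.491, 1.358).

(2.491, 1.358)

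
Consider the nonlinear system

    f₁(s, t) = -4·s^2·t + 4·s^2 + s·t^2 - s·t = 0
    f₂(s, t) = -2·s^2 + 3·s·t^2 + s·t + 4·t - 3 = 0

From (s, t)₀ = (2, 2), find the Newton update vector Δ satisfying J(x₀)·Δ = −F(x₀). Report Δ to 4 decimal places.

(-0.3056, -0.7722)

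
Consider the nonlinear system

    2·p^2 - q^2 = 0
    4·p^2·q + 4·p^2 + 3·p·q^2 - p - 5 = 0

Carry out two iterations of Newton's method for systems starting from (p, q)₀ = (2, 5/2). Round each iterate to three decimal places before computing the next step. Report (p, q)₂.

(0.912, 1.258)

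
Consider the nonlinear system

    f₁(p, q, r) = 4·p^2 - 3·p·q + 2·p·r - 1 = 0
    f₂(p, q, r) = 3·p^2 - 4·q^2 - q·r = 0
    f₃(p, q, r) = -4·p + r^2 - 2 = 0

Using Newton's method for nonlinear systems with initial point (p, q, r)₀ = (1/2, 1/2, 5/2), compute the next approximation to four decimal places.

At (1/2, 1/2, 5/2): F = (1.7500, -1.5000, 2.2500).
Jacobian J = [[8·p - 3·q + 2·r, -3·p, 2·p], [6·p, -8·q - r, -q], [-4, 0, 2·r]].
At the point, J = [[7.5000, -1.5000, 1.0000], [3.0000, -6.5000, -0.5000], [-4.0000, 0.0000, 5.0000]] (det J = -250.2500).
Solving J·Δ = −F gives Δ = (-0.2070, -0.2790, -0.6156).
Then the next iterate is (p, q, r)₁ = (0.2930, 0.2210, 1.8844).

(0.2930, 0.2210, 1.8844)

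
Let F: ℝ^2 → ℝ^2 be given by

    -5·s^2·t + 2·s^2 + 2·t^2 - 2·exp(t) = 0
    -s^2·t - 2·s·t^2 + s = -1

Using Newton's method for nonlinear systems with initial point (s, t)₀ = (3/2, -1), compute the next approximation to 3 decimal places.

(0.671, -1.025)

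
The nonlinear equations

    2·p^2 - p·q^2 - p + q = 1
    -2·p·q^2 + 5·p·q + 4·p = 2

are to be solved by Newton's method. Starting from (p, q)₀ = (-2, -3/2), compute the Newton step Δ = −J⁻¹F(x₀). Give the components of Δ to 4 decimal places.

At (-2, -3/2): F = (12.0000, 14.0000).
Jacobian J = [[4·p - q^2 - 1, -2·p·q + 1], [-2·q^2 + 5·q + 4, -4·p·q + 5·p]].
At the point, J = [[-11.2500, -5.0000], [-8.0000, -22.0000]] (det J = 207.5000).
Solving J·Δ = −F gives Δ = (0.9349, 0.2964).

(0.9349, 0.2964)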